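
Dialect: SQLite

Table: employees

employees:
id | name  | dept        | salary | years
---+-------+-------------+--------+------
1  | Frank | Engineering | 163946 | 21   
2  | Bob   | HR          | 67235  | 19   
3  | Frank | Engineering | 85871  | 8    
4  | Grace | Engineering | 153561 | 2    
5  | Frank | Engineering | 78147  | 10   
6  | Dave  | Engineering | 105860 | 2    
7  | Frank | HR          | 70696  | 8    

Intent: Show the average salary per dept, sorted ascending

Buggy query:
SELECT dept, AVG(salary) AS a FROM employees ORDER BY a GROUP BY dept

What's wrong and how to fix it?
Bug: ORDER BY appears before GROUP BY; SQL clause order requires GROUP BY first

Fix: Move ORDER BY to the end, after GROUP BY

Corrected query:
SELECT dept, AVG(salary) AS a FROM employees GROUP BY dept ORDER BY a

Result:
dept        | a      
------------+--------
HR          | 68965.5
Engineering | 117477 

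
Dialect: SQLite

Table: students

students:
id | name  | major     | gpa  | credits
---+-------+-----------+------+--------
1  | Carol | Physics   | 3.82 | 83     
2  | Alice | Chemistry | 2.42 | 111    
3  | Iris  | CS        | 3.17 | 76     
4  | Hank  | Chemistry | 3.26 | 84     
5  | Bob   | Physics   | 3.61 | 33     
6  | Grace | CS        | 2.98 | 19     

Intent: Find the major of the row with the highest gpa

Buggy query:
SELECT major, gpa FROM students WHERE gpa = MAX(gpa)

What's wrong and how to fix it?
Bug: WHERE is evaluated per row; an aggregate over the whole table isn't defined there

Fix: Use a subquery: WHERE gpa = (SELECT MAX(gpa) FROM students)

Corrected query:
SELECT major, gpa FROM students WHERE gpa = (SELECT MAX(gpa) FROM students)

Result:
major   | gpa 
--------+-----
Physics | 3.82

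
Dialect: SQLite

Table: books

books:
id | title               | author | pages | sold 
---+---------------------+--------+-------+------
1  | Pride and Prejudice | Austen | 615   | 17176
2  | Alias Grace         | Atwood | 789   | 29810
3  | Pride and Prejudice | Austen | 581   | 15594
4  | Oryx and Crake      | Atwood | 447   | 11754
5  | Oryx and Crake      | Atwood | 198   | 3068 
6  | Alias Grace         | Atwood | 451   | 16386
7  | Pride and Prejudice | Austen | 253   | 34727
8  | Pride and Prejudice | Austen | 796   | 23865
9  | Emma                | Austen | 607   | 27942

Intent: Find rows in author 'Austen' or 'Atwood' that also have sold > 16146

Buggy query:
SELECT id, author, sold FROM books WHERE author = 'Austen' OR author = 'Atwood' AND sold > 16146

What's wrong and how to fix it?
Bug: Without parentheses, AND is evaluated before OR, so the sold filter only applies to the 'Atwood' branch

Fix: Group the OR with parentheses (or use IN), then AND the threshold

Corrected query:
SELECT id, author, sold FROM books WHERE (author = 'Austen' OR author = 'Atwood') AND sold > 16146

Result:
id | author | sold 
---+--------+------
1  | Austen | 17176
2  | Atwood | 29810
6  | Atwood | 16386
7  | Austen | 34727
8  | Austen | 23865
9  | Austen | 27942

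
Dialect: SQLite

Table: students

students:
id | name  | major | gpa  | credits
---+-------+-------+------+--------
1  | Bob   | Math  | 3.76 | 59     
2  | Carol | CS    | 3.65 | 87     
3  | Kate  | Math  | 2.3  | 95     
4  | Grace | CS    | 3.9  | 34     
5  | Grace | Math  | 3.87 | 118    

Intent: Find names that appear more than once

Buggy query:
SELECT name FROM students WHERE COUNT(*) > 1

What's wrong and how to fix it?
Bug: WHERE can't reference COUNT(*); aggregates are computed after WHERE

Fix: GROUP BY name, then filter groups with HAVING COUNT(*) > 1

Corrected query:
SELECT name FROM students GROUP BY name HAVING COUNT(*) > 1

Result:
name 
-----
Grace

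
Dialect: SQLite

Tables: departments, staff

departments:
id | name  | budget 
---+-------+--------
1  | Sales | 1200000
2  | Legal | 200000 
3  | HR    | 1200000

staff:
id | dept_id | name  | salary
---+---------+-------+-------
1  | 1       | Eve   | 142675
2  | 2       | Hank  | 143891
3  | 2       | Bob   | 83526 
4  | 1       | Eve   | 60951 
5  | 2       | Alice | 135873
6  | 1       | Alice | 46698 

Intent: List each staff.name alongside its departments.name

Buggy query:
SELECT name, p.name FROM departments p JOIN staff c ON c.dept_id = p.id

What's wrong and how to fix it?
Bug: 'name' exists in both joined tables, so the database can't tell which one is meant

Fix: Prefix ambiguous columns with the table alias

Corrected query:
SELECT c.name, p.name FROM departments p JOIN staff c ON c.dept_id = p.id

Result:
name  | name 
------+------
Eve   | Sales
Hank  | Legal
Bob   | Legal
Eve   | Sales
Alice | Legal
Alice | Sales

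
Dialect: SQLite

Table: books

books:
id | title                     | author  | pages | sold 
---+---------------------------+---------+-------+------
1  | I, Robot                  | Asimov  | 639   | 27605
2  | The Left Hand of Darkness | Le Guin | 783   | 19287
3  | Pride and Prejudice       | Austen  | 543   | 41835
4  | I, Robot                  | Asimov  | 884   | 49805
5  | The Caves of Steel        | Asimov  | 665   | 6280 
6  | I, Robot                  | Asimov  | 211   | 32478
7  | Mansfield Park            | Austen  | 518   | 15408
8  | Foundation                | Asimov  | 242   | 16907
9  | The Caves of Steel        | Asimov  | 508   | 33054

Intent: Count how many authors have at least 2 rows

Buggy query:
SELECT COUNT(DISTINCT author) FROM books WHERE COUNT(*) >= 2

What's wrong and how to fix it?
Bug: COUNT(*) cannot appear in WHERE; the per-group count doesn't exist yet

Fix: Use a subquery that GROUPs and filters with HAVING, then count its rows

Corrected query:
SELECT COUNT(*) FROM (SELECT author FROM books GROUP BY author HAVING COUNT(*) >= 2)

Result:
COUNT(*)
--------
2       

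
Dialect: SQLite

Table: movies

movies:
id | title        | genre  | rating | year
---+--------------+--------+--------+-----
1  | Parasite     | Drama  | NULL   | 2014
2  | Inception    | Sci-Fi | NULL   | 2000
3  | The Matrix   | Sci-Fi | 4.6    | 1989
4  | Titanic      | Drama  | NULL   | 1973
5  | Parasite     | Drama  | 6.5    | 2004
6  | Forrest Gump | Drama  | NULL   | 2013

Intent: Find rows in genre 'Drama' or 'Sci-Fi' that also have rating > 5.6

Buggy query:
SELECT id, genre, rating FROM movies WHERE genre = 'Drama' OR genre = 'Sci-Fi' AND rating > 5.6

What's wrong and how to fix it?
Bug: Without parentheses, AND is evaluated before OR, so the rating filter only applies to the 'Sci-Fi' branch

Fix: Add parentheses around the OR so the AND applies to both alternatives

Corrected query:
SELECT id, genre, rating FROM movies WHERE (genre = 'Drama' OR genre = 'Sci-Fi') AND rating > 5.6

Result:
id | genre | rating
---+-------+-------
5  | Drama | 6.5   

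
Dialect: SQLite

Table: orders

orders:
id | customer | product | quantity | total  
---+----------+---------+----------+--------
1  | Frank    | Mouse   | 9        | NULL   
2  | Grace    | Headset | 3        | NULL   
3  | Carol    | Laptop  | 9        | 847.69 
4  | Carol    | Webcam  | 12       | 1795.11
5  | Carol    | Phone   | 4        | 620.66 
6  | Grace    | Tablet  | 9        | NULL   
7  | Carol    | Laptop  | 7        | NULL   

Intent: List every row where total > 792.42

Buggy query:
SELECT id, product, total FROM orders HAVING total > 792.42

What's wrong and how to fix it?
Bug: HAVING filters the output of aggregation, but this query has no GROUP BY and no aggregate functions, so SQLite rejects it (HAVING clause on a non-aggregate query); the condition here is per row

Fix: Use WHERE for row-level filtering

Corrected query:
SELECT id, product, total FROM orders WHERE total > 792.42

Result:
id | product | total  
---+---------+--------
3  | Laptop  | 847.69 
4  | Webcam  | 1795.11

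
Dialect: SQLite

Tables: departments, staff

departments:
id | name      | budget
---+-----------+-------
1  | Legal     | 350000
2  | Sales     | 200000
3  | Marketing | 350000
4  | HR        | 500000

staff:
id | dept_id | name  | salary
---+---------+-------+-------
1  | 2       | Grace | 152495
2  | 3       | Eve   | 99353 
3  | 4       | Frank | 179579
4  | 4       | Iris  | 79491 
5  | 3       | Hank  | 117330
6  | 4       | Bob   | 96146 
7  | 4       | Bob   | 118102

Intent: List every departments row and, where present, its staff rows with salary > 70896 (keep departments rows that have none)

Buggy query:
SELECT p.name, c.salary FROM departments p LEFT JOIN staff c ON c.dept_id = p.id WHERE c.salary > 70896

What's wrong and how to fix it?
Bug: Filtering c.salary in WHERE discards the NULL rows produced by LEFT JOIN, turning it into an inner join

Fix: Put 'c.salary > 70896' in the JOIN's ON clause instead of WHERE

Corrected query:
SELECT p.name, c.salary FROM departments p LEFT JOIN staff c ON c.dept_id = p.id AND c.salary > 70896

Result:
name      | salary
----------+-------
Legal     | NULL  
Sales     | 152495
Marketing | 99353 
Marketing | 117330
HR        | 79491 
HR        | 96146 
HR        | 118102
HR        | 179579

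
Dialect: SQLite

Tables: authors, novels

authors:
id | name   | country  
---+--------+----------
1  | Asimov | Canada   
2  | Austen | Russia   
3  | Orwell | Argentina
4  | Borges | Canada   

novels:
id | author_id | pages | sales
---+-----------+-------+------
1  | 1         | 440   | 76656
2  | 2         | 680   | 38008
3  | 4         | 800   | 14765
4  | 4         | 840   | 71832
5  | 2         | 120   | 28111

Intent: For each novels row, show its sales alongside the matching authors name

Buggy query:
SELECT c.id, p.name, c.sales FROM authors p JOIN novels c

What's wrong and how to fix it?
Bug: Missing join condition: each novels row is matched to all authors rows instead of just its own

Fix: Add ON c.author_id = p.id to the JOIN

Corrected query:
SELECT c.id, p.name, c.sales FROM authors p JOIN novels c ON c.author_id = p.id

Result:
id | name   | sales
---+--------+------
1  | Asimov | 76656
2  | Austen | 38008
3  | Borges | 14765
4  | Borges | 71832
5  | Austen | 28111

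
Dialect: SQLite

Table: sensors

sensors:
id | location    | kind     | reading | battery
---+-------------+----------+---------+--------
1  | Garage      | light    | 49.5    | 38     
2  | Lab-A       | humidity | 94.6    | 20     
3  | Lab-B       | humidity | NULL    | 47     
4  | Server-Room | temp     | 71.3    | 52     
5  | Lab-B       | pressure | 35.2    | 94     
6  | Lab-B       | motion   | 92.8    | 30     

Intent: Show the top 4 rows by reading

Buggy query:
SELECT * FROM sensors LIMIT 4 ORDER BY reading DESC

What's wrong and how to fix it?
Bug: LIMIT must come after ORDER BY

Fix: Sort with ORDER BY, then apply LIMIT

Corrected query:
SELECT * FROM sensors ORDER BY reading DESC LIMIT 4

Result:
id | location    | kind     | reading | battery
---+-------------+----------+---------+--------
2  | Lab-A       | humidity | 94.6    | 20     
6  | Lab-B       | motion   | 92.8    | 30     
4  | Server-Room | temp     | 71.3    | 52     
1  | Garage      | light    | 49.5    | 38     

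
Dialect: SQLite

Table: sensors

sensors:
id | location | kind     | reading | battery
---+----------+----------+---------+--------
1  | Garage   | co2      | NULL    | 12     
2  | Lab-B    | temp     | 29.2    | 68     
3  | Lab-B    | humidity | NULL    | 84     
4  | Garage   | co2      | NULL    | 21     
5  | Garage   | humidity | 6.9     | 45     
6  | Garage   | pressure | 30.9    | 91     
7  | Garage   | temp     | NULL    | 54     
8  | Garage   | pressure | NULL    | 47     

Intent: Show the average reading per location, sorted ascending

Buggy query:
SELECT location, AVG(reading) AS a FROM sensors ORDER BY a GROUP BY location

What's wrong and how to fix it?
Bug: ORDER BY appears before GROUP BY; SQL clause order requires GROUP BY first

Fix: Move ORDER BY to the end, after GROUP BY

Corrected query:
SELECT location, AVG(reading) AS a FROM sensors GROUP BY location ORDER BY a

Result:
location | a   
---------+-----
Garage   | 18.9
Lab-B    | 29.2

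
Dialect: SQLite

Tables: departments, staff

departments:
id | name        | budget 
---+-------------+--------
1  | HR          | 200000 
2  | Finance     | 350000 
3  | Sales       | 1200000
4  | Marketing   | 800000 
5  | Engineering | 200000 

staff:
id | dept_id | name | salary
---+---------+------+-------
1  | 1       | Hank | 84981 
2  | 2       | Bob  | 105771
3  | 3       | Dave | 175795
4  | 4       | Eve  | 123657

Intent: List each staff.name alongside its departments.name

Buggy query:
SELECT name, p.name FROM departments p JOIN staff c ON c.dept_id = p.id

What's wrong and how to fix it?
Bug: 'name' exists in both joined tables, so the database can't tell which one is meant

Fix: Prefix ambiguous columns with the table alias

Corrected query:
SELECT c.name, p.name FROM departments p JOIN staff c ON c.dept_id = p.id

Result:
name | name     
-----+----------
Hank | HR       
Bob  | Finance  
Dave | Sales    
Eve  | Marketing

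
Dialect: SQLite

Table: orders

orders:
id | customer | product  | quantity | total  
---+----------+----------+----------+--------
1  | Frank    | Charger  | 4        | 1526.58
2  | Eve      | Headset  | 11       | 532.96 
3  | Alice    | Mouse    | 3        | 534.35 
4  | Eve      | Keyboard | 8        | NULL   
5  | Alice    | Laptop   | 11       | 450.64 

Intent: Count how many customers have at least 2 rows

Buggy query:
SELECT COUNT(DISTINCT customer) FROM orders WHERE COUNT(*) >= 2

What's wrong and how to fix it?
Bug: COUNT(*) cannot appear in WHERE; the per-group count doesn't exist yet

Fix: Use a subquery that GROUPs and filters with HAVING, then count its rows

Corrected query:
SELECT COUNT(*) FROM (SELECT customer FROM orders GROUP BY customer HAVING COUNT(*) >= 2)

Result:
COUNT(*)
--------
2       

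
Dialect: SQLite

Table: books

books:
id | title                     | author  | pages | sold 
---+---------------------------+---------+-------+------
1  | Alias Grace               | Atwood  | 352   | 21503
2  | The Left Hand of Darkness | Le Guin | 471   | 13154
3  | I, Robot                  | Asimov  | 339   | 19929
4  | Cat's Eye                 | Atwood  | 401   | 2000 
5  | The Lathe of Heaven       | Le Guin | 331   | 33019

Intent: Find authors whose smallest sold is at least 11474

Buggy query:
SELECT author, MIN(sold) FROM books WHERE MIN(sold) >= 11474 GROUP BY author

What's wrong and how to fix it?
Bug: Aggregates like MIN are computed per group after WHERE runs

Fix: Use HAVING for the per-group MIN condition

Corrected query:
SELECT author, MIN(sold) FROM books GROUP BY author HAVING MIN(sold) >= 11474

Result:
author  | MIN(sold)
--------+----------
Asimov  | 19929    
Le Guin | 13154    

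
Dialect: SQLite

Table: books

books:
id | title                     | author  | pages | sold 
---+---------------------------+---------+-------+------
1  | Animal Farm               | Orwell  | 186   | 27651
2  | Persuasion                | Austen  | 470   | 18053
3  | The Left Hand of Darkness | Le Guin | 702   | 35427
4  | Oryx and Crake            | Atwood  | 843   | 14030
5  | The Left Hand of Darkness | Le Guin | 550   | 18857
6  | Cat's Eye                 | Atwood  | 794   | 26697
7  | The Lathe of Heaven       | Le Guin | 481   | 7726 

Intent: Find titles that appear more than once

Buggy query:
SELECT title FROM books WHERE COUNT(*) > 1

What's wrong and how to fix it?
Bug: COUNT(*) is an aggregate and cannot be used in WHERE

Fix: Group first, then use HAVING for the count condition

Corrected query:
SELECT title FROM books GROUP BY title HAVING COUNT(*) > 1

Result:
title                    
-------------------------
The Left Hand of Darkness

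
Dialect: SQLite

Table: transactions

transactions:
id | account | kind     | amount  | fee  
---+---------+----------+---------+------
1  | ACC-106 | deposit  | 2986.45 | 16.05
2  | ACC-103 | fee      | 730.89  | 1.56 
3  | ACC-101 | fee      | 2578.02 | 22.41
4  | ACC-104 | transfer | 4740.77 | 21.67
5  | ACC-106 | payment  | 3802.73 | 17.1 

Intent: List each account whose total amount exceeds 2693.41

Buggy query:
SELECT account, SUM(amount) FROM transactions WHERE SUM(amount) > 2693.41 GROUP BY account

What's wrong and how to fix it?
Bug: Aggregate functions cannot appear in a WHERE clause

Fix: Move the aggregate condition to a HAVING clause

Corrected query:
SELECT account, SUM(amount) FROM transactions GROUP BY account HAVING SUM(amount) > 2693.41

Result:
account | SUM(amount)
--------+------------
ACC-104 | 4740.77    
ACC-106 | 6789.18    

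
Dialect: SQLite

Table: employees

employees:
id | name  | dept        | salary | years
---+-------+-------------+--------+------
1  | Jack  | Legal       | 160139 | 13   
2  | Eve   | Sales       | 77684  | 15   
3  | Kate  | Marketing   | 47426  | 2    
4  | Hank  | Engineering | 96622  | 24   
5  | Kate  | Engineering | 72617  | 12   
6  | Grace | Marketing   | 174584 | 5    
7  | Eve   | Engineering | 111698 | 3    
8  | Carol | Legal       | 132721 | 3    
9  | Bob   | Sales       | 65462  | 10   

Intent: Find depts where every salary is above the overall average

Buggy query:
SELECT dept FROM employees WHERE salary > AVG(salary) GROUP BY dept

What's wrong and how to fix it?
Bug: WHERE evaluates per row before aggregation, so AVG() is unavailable

Fix: Use a subquery for AVG and a HAVING MIN(...) filter so the condition holds for every row in the group

Corrected query:
SELECT dept FROM employees GROUP BY dept HAVING MIN(salary) > (SELECT AVG(salary) FROM employees)

Result:
dept 
-----
Legal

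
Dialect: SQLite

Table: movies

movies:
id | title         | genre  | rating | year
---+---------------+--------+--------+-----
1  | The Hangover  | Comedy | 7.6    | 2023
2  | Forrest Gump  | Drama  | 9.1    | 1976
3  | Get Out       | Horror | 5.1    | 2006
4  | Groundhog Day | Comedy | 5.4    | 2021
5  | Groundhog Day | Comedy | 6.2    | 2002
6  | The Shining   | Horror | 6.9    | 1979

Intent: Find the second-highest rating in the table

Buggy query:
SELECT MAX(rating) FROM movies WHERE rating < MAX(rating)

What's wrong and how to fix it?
Bug: The inner MAX is an aggregate inside WHERE, which is not allowed

Fix: Put the inner MAX in a scalar subquery

Corrected query:
SELECT MAX(rating) FROM movies WHERE rating < (SELECT MAX(rating) FROM movies)

Result:
MAX(rating)
-----------
7.6        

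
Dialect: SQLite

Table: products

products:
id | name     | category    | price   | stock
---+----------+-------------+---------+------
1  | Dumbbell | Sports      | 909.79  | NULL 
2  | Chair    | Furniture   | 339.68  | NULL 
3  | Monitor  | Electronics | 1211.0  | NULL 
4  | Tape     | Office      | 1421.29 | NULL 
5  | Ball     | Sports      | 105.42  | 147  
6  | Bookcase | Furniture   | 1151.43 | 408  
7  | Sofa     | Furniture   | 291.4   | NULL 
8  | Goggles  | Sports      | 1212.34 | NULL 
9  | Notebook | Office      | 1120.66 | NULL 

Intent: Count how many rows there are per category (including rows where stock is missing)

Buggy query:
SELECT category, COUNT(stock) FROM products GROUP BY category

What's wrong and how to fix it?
Bug: COUNT(stock) skips NULLs, so groups with missing stock are undercounted

Fix: Use COUNT(*) to count all rows regardless of NULL

Corrected query:
SELECT category, COUNT(*) FROM products GROUP BY category

Result:
category    | COUNT(*)
------------+---------
Electronics | 1       
Furniture   | 3       
Office      | 2       
Sports      | 3       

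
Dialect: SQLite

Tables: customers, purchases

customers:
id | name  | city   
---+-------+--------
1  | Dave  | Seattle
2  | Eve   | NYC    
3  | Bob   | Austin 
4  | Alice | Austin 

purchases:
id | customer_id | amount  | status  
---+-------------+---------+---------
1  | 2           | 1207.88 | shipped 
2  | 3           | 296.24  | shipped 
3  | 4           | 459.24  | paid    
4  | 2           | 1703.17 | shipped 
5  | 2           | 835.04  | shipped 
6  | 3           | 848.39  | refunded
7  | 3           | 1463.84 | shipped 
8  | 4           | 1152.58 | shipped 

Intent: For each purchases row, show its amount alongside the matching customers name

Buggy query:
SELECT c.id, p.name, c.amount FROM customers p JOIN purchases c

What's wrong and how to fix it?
Bug: JOIN with no ON clause produces a cartesian product; every purchases row pairs with every customers row

Fix: Add ON c.customer_id = p.id to the JOIN

Corrected query:
SELECT c.id, p.name, c.amount FROM customers p JOIN purchases c ON c.customer_id = p.id

Result:
id | name  | amount 
---+-------+--------
1  | Eve   | 1207.88
2  | Bob   | 296.24 
3  | Alice | 459.24 
4  | Eve   | 1703.17
5  | Eve   | 835.04 
6  | Bob   | 848.39 
7  | Bob   | 1463.84
8  | Alice | 1152.58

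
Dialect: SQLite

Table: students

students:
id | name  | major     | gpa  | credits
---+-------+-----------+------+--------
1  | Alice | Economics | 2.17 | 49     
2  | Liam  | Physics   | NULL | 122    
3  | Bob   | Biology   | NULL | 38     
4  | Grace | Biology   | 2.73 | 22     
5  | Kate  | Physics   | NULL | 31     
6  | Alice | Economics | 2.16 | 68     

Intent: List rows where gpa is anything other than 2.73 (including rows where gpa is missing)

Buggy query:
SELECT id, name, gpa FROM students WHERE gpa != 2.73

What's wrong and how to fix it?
Bug: Inequality against NULL is unknown, not true; rows with NULL are dropped

Fix: Handle NULL separately with IS NULL alongside the inequality

Corrected query:
SELECT id, name, gpa FROM students WHERE gpa != 2.73 OR gpa IS NULL

Result:
id | name  | gpa 
---+-------+-----
1  | Alice | 2.17
2  | Liam  | NULL
3  | Bob   | NULL
5  | Kate  | NULL
6  | Alice | 2.16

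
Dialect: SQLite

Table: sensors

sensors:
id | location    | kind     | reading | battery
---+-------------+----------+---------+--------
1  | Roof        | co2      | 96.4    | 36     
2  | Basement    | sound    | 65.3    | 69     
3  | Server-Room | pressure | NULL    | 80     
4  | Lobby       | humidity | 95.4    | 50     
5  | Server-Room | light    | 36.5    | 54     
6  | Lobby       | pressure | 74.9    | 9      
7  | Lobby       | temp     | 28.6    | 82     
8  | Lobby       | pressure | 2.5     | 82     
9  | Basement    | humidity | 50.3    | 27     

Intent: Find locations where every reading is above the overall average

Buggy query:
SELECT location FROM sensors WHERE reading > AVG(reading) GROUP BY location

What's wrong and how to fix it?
Bug: WHERE evaluates per row before aggregation, so AVG() is unavailable

Fix: Compute the overall average in a scalar subquery and compare each group's MIN against it in HAVING

Corrected query:
SELECT location FROM sensors GROUP BY location HAVING MIN(reading) > (SELECT AVG(reading) FROM sensors)

Result:
location
--------
Roof    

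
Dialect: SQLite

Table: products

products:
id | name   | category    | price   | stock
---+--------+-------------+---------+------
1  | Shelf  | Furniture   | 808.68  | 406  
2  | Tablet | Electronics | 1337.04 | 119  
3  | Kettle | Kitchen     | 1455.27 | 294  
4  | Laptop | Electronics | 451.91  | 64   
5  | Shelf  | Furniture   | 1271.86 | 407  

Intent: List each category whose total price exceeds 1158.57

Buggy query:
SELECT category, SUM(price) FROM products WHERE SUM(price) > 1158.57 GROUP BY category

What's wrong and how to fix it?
Bug: Aggregate functions cannot appear in a WHERE clause

Fix: Move the aggregate condition to a HAVING clause

Corrected query:
SELECT category, SUM(price) FROM products GROUP BY category HAVING SUM(price) > 1158.57

Result:
category    | SUM(price)
------------+-----------
Electronics | 1788.95   
Furniture   | 2080.54   
Kitchen     | 1455.27   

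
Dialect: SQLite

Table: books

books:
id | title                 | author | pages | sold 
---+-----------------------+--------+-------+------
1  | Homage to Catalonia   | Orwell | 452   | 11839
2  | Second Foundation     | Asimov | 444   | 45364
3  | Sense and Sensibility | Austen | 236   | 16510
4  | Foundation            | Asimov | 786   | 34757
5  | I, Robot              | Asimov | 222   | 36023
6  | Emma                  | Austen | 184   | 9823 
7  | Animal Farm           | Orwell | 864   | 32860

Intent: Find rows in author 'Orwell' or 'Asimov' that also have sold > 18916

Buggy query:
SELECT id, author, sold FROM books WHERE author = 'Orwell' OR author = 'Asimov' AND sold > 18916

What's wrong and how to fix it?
Bug: AND binds tighter than OR, so this parses as author = 'Orwell' OR (author = 'Asimov' AND sold > 18916)

Fix: Add parentheses around the OR so the AND applies to both alternatives

Corrected query:
SELECT id, author, sold FROM books WHERE (author = 'Orwell' OR author = 'Asimov') AND sold > 18916

Result:
id | author | sold 
---+--------+------
2  | Asimov | 45364
4  | Asimov | 34757
5  | Asimov | 36023
7  | Orwell | 32860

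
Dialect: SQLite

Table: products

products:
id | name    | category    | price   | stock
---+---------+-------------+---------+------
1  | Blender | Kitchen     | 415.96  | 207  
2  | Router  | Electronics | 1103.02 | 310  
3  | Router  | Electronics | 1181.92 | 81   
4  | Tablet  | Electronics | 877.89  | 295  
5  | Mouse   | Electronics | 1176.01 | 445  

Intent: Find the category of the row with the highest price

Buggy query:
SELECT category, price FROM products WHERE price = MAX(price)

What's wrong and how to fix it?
Bug: WHERE is evaluated per row; an aggregate over the whole table isn't defined there

Fix: Use a subquery: WHERE price = (SELECT MAX(price) FROM products)

Corrected query:
SELECT category, price FROM products WHERE price = (SELECT MAX(price) FROM products)

Result:
category    | price  
------------+--------
Electronics | 1181.92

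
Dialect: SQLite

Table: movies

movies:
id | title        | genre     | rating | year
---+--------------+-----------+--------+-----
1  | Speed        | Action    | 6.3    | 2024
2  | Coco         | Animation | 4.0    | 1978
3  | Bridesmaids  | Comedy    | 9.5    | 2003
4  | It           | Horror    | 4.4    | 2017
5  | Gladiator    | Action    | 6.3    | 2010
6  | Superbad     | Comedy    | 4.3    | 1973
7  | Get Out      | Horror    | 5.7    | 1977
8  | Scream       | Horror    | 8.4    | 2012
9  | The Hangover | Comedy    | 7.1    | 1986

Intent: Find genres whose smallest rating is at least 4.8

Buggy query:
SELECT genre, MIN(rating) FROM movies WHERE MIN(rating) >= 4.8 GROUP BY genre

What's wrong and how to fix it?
Bug: Aggregates like MIN are computed per group after WHERE runs

Fix: Replace WHERE with HAVING after the GROUP BY

Corrected query:
SELECT genre, MIN(rating) FROM movies GROUP BY genre HAVING MIN(rating) >= 4.8

Result:
genre  | MIN(rating)
-------+------------
Action | 6.3        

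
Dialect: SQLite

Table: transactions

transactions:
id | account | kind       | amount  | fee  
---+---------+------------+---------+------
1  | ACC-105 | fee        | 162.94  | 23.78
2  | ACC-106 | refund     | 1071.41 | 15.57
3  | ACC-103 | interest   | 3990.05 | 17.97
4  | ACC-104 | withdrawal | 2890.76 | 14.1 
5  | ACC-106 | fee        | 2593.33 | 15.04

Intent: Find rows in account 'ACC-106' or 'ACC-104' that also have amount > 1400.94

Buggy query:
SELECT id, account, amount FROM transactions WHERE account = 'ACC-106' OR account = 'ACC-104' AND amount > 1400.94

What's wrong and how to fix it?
Bug: AND binds tighter than OR, so this parses as account = 'ACC-106' OR (account = 'ACC-104' AND amount > 1400.94)

Fix: Add parentheses around the OR so the AND applies to both alternatives

Corrected query:
SELECT id, account, amount FROM transactions WHERE (account = 'ACC-106' OR account = 'ACC-104') AND amount > 1400.94

Result:
id | account | amount 
---+---------+--------
4  | ACC-104 | 2890.76
5  | ACC-106 | 2593.33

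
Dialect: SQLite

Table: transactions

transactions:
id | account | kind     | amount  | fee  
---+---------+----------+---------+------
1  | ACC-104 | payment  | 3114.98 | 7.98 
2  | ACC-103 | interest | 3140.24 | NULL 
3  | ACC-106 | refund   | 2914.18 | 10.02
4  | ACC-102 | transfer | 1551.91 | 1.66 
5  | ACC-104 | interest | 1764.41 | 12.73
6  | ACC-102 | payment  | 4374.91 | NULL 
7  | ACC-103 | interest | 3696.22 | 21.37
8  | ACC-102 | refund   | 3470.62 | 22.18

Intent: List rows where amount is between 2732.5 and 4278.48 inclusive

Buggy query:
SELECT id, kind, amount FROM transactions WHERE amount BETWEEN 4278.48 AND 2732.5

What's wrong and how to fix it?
Bug: BETWEEN expects the lower bound first; with 4278.48 AND 2732.5 the range is empty

Fix: Swap the bounds so the smaller value comes first

Corrected query:
SELECT id, kind, amount FROM transactions WHERE amount BETWEEN 2732.5 AND 4278.48

Result:
id | kind     | amount 
---+----------+--------
1  | payment  | 3114.98
2  | interest | 3140.24
3  | refund   | 2914.18
7  | interest | 3696.22
8  | refund   | 3470.62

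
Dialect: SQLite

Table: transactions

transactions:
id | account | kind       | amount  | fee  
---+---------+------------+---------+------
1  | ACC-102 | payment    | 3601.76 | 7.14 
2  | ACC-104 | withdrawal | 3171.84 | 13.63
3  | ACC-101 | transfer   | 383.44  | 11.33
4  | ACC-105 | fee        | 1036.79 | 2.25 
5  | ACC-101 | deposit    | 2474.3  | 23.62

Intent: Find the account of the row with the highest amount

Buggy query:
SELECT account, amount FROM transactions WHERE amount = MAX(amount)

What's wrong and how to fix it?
Bug: MAX(amount) is an aggregate and cannot be used directly in WHERE

Fix: Use a subquery: WHERE amount = (SELECT MAX(amount) FROM transactions)

Corrected query:
SELECT account, amount FROM transactions WHERE amount = (SELECT MAX(amount) FROM transactions)

Result:
account | amount 
--------+--------
ACC-102 | 3601.76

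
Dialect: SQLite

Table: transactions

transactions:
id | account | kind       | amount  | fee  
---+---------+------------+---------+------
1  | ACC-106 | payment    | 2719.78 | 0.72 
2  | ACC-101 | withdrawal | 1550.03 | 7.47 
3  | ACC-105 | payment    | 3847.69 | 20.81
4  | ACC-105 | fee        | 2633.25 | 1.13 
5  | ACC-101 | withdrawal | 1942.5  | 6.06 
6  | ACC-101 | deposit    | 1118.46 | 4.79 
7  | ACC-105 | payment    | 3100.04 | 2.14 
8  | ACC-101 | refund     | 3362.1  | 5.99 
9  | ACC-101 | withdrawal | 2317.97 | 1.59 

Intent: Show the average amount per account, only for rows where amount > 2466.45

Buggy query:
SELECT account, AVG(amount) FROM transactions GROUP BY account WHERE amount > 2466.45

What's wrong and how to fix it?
Bug: WHERE cannot follow GROUP BY

Fix: Move the WHERE clause before GROUP BY

Corrected query:
SELECT account, AVG(amount) FROM transactions WHERE amount > 2466.45 GROUP BY account

Result:
account | AVG(amount)
--------+------------
ACC-101 | 3362.1     
ACC-105 | 3193.66    
ACC-106 | 2719.78    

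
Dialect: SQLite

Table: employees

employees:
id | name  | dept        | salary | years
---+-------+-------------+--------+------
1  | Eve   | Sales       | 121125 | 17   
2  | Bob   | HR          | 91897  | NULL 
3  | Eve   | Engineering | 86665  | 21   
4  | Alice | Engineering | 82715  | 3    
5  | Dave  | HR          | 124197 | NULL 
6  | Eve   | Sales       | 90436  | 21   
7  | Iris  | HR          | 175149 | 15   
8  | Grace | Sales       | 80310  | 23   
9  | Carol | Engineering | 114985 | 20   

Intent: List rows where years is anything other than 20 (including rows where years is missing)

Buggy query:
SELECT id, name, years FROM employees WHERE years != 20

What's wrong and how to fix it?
Bug: 'years != 20' is unknown when years is NULL, so NULL rows are silently excluded

Fix: Add an explicit OR years IS NULL to include the missing-value rows

Corrected query:
SELECT id, name, years FROM employees WHERE years != 20 OR years IS NULL

Result:
id | name  | years
---+-------+------
1  | Eve   | 17   
2  | Bob   | NULL 
3  | Eve   | 21   
4  | Alice | 3    
5  | Dave  | NULL 
6  | Eve   | 21   
7  | Iris  | 15   
8  | Grace | 23   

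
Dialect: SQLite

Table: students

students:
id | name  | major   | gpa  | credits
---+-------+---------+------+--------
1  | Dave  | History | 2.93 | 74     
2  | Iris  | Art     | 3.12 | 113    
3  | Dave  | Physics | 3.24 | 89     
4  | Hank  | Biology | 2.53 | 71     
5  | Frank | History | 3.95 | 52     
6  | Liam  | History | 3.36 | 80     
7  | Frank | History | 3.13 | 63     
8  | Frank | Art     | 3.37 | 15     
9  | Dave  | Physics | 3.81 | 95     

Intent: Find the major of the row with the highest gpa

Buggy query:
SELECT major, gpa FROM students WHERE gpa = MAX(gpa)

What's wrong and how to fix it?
Bug: WHERE is evaluated per row; an aggregate over the whole table isn't defined there

Fix: Use a subquery: WHERE gpa = (SELECT MAX(gpa) FROM students)

Corrected query:
SELECT major, gpa FROM students WHERE gpa = (SELECT MAX(gpa) FROM students)

Result:
major   | gpa 
--------+-----
History | 3.95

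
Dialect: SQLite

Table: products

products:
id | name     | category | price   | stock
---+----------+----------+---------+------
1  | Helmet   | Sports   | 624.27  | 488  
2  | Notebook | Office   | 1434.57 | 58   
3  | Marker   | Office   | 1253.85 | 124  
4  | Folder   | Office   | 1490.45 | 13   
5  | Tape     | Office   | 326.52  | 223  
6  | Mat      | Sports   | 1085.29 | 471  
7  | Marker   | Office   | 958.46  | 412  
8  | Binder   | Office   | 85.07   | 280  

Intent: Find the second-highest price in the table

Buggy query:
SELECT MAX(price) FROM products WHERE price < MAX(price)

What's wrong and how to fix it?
Bug: MAX(price) on the right of the comparison is an aggregate-in-WHERE error

Fix: Compute the overall MAX in a subquery, then take MAX of rows below it

Corrected query:
SELECT MAX(price) FROM products WHERE price < (SELECT MAX(price) FROM products)

Result:
MAX(price)
----------
1434.57   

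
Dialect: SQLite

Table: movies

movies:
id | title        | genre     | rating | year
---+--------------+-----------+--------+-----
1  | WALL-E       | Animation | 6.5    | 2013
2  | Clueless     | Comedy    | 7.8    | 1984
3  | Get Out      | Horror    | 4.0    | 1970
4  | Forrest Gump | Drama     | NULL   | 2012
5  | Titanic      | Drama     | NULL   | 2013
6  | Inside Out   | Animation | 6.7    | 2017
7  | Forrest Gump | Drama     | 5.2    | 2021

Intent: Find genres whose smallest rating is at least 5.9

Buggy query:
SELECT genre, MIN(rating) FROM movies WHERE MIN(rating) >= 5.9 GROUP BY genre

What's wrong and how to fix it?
Bug: Aggregates like MIN are computed per group after WHERE runs

Fix: Replace WHERE with HAVING after the GROUP BY

Corrected query:
SELECT genre, MIN(rating) FROM movies GROUP BY genre HAVING MIN(rating) >= 5.9

Result:
genre     | MIN(rating)
----------+------------
Animation | 6.5        
Comedy    | 7.8        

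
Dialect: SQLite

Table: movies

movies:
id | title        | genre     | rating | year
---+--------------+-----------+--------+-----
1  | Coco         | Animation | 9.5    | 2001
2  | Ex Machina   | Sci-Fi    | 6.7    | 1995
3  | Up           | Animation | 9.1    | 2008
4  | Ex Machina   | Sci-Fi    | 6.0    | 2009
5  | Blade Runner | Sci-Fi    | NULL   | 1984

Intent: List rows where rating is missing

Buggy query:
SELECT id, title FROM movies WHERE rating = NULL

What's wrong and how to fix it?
Bug: Comparing to NULL with '=' never matches; NULL = NULL is unknown, not true

Fix: Replace '= NULL' with 'IS NULL'

Corrected query:
SELECT id, title FROM movies WHERE rating IS NULL

Result:
id | title       
---+-------------
5  | Blade Runner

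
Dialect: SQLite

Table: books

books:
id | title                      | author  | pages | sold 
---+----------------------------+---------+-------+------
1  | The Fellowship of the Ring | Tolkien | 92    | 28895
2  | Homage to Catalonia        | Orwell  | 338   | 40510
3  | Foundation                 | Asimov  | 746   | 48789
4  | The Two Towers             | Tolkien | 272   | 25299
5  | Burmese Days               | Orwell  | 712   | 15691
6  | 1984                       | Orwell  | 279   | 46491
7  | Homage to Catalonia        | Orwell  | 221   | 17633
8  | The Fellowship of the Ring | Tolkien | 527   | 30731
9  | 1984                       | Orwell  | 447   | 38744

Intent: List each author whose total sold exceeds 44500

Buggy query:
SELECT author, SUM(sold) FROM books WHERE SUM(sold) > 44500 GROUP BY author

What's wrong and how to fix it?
Bug: Aggregate functions cannot appear in a WHERE clause

Fix: Use HAVING (which filters groups after aggregation) instead of WHERE

Corrected query:
SELECT author, SUM(sold) FROM books GROUP BY author HAVING SUM(sold) > 44500

Result:
author  | SUM(sold)
--------+----------
Asimov  | 48789    
Orwell  | 159069   
Tolkien | 84925    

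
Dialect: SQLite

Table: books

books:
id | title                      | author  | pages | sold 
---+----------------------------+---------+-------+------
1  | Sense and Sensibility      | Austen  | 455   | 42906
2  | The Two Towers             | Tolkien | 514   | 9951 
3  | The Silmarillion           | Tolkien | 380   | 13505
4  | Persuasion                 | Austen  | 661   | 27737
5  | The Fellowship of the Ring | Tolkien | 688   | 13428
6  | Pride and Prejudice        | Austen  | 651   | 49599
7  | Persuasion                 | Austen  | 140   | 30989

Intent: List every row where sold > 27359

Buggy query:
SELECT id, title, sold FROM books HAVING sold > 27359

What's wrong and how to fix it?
Bug: HAVING filters the output of aggregation, but this query has no GROUP BY and no aggregate functions, so SQLite rejects it (HAVING clause on a non-aggregate query); the condition here is per row

Fix: Replace HAVING with WHERE since the condition applies to individual rows

Corrected query:
SELECT id, title, sold FROM books WHERE sold > 27359

Result:
id | title                 | sold 
---+-----------------------+------
1  | Sense and Sensibility | 42906
4  | Persuasion            | 27737
6  | Pride and Prejudice   | 49599
7  | Persuasion            | 30989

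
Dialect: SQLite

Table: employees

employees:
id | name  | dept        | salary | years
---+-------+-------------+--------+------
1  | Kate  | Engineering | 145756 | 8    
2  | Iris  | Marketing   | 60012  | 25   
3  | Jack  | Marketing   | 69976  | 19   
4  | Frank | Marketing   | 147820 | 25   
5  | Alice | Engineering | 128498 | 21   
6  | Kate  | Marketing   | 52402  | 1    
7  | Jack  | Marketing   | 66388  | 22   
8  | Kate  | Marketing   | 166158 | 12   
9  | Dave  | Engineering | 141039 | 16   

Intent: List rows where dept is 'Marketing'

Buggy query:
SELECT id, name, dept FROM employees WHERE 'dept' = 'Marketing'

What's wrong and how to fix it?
Bug: Single quotes denote string literals in SQL; the column name is being compared as a constant string

Fix: Remove the quotes around the column name (or use double quotes for an identifier)

Corrected query:
SELECT id, name, dept FROM employees WHERE dept = 'Marketing'

Result:
id | name  | dept     
---+-------+----------
2  | Iris  | Marketing
3  | Jack  | Marketing
4  | Frank | Marketing
6  | Kate  | Marketing
7  | Jack  | Marketing
8  | Kate  | Marketing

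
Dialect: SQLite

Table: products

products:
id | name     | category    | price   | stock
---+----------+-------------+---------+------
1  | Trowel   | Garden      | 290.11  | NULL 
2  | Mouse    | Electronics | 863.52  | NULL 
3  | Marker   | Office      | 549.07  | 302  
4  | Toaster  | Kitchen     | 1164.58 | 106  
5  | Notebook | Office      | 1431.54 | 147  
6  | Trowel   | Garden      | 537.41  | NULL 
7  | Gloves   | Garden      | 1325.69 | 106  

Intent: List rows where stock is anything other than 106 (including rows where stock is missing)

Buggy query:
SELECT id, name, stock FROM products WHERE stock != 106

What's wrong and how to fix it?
Bug: 'stock != 106' is unknown when stock is NULL, so NULL rows are silently excluded

Fix: Add an explicit OR stock IS NULL to include the missing-value rows

Corrected query:
SELECT id, name, stock FROM products WHERE stock != 106 OR stock IS NULL

Result:
id | name     | stock
---+----------+------
1  | Trowel   | NULL 
2  | Mouse    | NULL 
3  | Marker   | 302  
5  | Notebook | 147  
6  | Trowel   | NULL 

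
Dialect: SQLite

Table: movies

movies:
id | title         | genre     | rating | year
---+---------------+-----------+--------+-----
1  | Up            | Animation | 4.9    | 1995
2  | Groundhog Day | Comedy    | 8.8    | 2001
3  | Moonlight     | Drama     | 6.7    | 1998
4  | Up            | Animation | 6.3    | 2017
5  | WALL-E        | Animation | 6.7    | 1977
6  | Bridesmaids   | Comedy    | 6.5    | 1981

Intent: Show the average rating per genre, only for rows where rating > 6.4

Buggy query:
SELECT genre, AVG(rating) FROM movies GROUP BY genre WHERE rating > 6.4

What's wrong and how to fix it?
Bug: WHERE cannot follow GROUP BY

Fix: Move the WHERE clause before GROUP BY

Corrected query:
SELECT genre, AVG(rating) FROM movies WHERE rating > 6.4 GROUP BY genre

Result:
genre     | AVG(rating)
----------+------------
Animation | 6.7        
Comedy    | 7.65       
Drama     | 6.7        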